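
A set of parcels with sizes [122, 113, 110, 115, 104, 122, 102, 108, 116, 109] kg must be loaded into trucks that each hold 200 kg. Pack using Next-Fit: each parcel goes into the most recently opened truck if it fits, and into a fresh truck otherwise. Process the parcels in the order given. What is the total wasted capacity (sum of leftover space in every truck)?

122 kg → truck 1 (remaining 78 kg)
113 kg → truck 2 (remaining 87 kg)
110 kg → truck 3 (remaining 90 kg)
115 kg → truck 4 (remaining 85 kg)
104 kg → truck 5 (remaining 96 kg)
122 kg → truck 6 (remaining 78 kg)
102 kg → truck 7 (remaining 98 kg)
108 kg → truck 8 (remaining 92 kg)
116 kg → truck 9 (remaining 84 kg)
109 kg → truck 10 (remaining 91 kg)
10 trucks × 200 kg = 2000 kg; used 1121 kg; unused 879 kg.

879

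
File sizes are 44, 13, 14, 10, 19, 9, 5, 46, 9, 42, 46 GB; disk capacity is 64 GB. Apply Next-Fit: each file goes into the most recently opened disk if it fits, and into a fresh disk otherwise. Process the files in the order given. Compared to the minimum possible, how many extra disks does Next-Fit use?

Next-Fit: [44,13] [14,10,19,9,5] [46,9] [42] [46] → 5 disks.
Total size 257 GB; any packing needs at least ⌈257/64⌉ = 5 disks.
So 5 is already optimal.

0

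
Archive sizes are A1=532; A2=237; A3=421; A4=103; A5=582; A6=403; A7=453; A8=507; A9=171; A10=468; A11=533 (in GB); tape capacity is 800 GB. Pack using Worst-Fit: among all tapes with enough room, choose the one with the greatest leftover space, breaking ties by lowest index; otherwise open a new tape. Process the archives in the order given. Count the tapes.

Put A1 (532 GB) in tape 1; 268 GB remain.
Put A2 (237 GB) in tape 1; 31 GB remain.
Put A3 (421 GB) in tape 2; 379 GB remain.
Put A4 (103 GB) in tape 2; 276 GB remain.
Put A5 (582 GB) in tape 3; 218 GB remain.
Put A6 (403 GB) in tape 4; 397 GB remain.
Put A7 (453 GB) in tape 5; 347 GB remain.
Put A8 (507 GB) in tape 6; 293 GB remain.
Put A9 (171 GB) in tape 4; 226 GB remain.
Put A10 (468 GB) in tape 7; 332 GB remain.
Put A11 (533 GB) in tape 8; 267 GB remain.

8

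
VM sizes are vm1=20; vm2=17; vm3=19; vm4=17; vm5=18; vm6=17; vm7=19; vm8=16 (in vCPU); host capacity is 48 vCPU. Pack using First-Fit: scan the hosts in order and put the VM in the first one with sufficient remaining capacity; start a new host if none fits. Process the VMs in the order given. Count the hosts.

4

Put vm1 (20 vCPU) in host 1; 28 vCPU remain.
Put vm2 (17 vCPU) in host 1; 11 vCPU remain.
Put vm3 (19 vCPU) in host 2; 29 vCPU remain.
Put vm4 (17 vCPU) in host 2; 12 vCPU remain.
Put vm5 (18 vCPU) in host 3; 30 vCPU remain.
Put vm6 (17 vCPU) in host 3; 13 vCPU remain.
Put vm7 (19 vCPU) in host 4; 29 vCPU remain.
Put vm8 (16 vCPU) in host 4; 13 vCPU remain.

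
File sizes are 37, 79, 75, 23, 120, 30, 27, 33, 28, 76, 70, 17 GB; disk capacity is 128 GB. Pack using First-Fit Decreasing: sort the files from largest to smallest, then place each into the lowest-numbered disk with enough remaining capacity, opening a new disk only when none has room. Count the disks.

5

Sorted descending: 120, 79, 76, 75, 70, 37, 33, 30, 28, 27, 23, 17.
disk 1: place 120 GB, 8 GB left
disk 2: place 79 GB, 49 GB left
disk 3: place 76 GB, 52 GB left
disk 4: place 75 GB, 53 GB left
disk 5: place 70 GB, 58 GB left
disk 2: place 37 GB, 12 GB left
disk 3: place 33 GB, 19 GB left
disk 4: place 30 GB, 23 GB left
disk 5: place 28 GB, 30 GB left
disk 5: place 27 GB, 3 GB left
disk 4: place 23 GB, 0 GB left
disk 3: place 17 GB, 2 GB left
Final disks: [120] [79,37] [76,33,17] [75,30,23] [70,28,27].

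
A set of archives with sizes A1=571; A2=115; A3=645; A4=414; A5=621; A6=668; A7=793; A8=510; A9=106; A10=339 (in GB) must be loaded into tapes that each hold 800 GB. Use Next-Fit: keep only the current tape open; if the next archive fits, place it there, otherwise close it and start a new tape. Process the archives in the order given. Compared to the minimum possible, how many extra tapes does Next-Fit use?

1

Next-Fit: [571,115] [645] [414] [621] [668] [793] [510,106] [339] → 8 tapes.
7 archives exceed 400 GB (half the capacity), and no two of those can share a tape, so at least 7 tapes are needed.
An optimal packing achieves that bound: [793] [668,115] [645,106] [621] [571] [510] [414,339] → 7 tapes.
Excess: 8 − 7 = 1.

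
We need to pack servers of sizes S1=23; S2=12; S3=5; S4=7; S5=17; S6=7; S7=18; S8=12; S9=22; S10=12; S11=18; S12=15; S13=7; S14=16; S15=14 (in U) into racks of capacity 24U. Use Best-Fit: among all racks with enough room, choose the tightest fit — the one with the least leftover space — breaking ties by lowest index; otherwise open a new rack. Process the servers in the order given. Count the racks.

10

Put S1 (23U) in rack 1; 1U remain.
Put S2 (12U) in rack 2; 12U remain.
Put S3 (5U) in rack 2; 7U remain.
Put S4 (7U) in rack 2; 0U remain.
Put S5 (17U) in rack 3; 7U remain.
Put S6 (7U) in rack 3; 0U remain.
Put S7 (18U) in rack 4; 6U remain.
Put S8 (12U) in rack 5; 12U remain.
Put S9 (22U) in rack 6; 2U remain.
Put S10 (12U) in rack 5; 0U remain.
Put S11 (18U) in rack 7; 6U remain.
Put S12 (15U) in rack 8; 9U remain.
Put S13 (7U) in rack 8; 2U remain.
Put S14 (16U) in rack 9; 8U remain.
Put S15 (14U) in rack 10; 10U remain.
Final racks: [23] [12,5,7] [17,7] [18] [12,12] [22] [18] [15,7] [16] [14].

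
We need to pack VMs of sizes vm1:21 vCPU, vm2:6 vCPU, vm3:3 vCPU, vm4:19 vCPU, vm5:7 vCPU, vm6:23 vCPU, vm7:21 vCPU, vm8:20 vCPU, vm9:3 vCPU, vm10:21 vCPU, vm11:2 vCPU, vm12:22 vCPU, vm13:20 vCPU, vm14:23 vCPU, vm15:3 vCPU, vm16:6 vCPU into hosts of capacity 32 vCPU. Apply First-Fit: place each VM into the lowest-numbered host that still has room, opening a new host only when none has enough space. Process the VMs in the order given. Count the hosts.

9

vm1 (21 vCPU) → host 1 (remaining 11 vCPU)
vm2 (6 vCPU) → host 1 (remaining 5 vCPU)
vm3 (3 vCPU) → host 1 (remaining 2 vCPU)
vm4 (19 vCPU) → host 2 (remaining 13 vCPU)
vm5 (7 vCPU) → host 2 (remaining 6 vCPU)
vm6 (23 vCPU) → host 3 (remaining 9 vCPU)
vm7 (21 vCPU) → host 4 (remaining 11 vCPU)
vm8 (20 vCPU) → host 5 (remaining 12 vCPU)
vm9 (3 vCPU) → host 2 (remaining 3 vCPU)
vm10 (21 vCPU) → host 6 (remaining 11 vCPU)
vm11 (2 vCPU) → host 1 (remaining 0 vCPU)
vm12 (22 vCPU) → host 7 (remaining 10 vCPU)
vm13 (20 vCPU) → host 8 (remaining 12 vCPU)
vm14 (23 vCPU) → host 9 (remaining 9 vCPU)
vm15 (3 vCPU) → host 2 (remaining 0 vCPU)
vm16 (6 vCPU) → host 3 (remaining 3 vCPU)
Final hosts: [21,6,3,2] [19,7,3,3] [23,6] [21] [20] [21] [22] [20] [23].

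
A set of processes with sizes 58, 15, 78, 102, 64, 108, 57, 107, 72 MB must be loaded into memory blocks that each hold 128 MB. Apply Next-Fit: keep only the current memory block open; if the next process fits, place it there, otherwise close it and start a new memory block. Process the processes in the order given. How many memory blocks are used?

8

memory block 1: place 58 MB, 70 MB left
memory block 1: place 15 MB, 55 MB left
memory block 2: place 78 MB, 50 MB left
memory block 3: place 102 MB, 26 MB left
memory block 4: place 64 MB, 64 MB left
memory block 5: place 108 MB, 20 MB left
memory block 6: place 57 MB, 71 MB left
memory block 7: place 107 MB, 21 MB left
memory block 8: place 72 MB, 56 MB left
Final memory blocks: [58,15] [78] [102] [64] [108] [57] [107] [72].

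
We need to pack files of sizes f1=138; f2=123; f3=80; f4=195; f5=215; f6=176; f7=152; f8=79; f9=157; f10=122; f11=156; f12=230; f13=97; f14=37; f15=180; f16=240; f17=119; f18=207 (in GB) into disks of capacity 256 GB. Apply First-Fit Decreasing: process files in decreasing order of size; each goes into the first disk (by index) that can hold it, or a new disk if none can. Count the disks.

13

Sorted descending: 240, 230, 215, 207, 195, 180, 176, 157, 156, 152, 138, 123, 122, 119, 97, 80, 79, 37.
240 GB → disk 1 (remaining 16 GB)
230 GB → disk 2 (remaining 26 GB)
215 GB → disk 3 (remaining 41 GB)
207 GB → disk 4 (remaining 49 GB)
195 GB → disk 5 (remaining 61 GB)
180 GB → disk 6 (remaining 76 GB)
176 GB → disk 7 (remaining 80 GB)
157 GB → disk 8 (remaining 99 GB)
156 GB → disk 9 (remaining 100 GB)
152 GB → disk 10 (remaining 104 GB)
138 GB → disk 11 (remaining 118 GB)
123 GB → disk 12 (remaining 133 GB)
122 GB → disk 12 (remaining 11 GB)
119 GB → disk 13 (remaining 137 GB)
97 GB → disk 8 (remaining 2 GB)
80 GB → disk 7 (remaining 0 GB)
79 GB → disk 9 (remaining 21 GB)
37 GB → disk 3 (remaining 4 GB)
Final disks: [240] [230] [215,37] [207] [195] [180] [176,80] [157,97] [156,79] [152] [138] [123,122] [119].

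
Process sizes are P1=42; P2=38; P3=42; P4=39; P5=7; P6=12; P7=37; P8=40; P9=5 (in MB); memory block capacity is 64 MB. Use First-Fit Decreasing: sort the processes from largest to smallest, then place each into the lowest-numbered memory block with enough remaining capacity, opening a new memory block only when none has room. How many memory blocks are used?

Sorted descending: 42, 42, 40, 39, 38, 37, 12, 7, 5.
memory block 1: place 42 MB, 22 MB left
memory block 2: place 42 MB, 22 MB left
memory block 3: place 40 MB, 24 MB left
memory block 4: place 39 MB, 25 MB left
memory block 5: place 38 MB, 26 MB left
memory block 6: place 37 MB, 27 MB left
memory block 1: place 12 MB, 10 MB left
memory block 1: place 7 MB, 3 MB left
memory block 2: place 5 MB, 17 MB left

6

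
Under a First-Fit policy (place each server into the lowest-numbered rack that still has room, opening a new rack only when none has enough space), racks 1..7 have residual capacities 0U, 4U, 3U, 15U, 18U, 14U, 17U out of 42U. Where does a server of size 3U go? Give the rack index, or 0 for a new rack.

2

Racks with room: rack 2 (4U), rack 3 (3U), rack 4 (15U), rack 5 (18U), rack 6 (14U), rack 7 (17U).
The first with room is rack 2.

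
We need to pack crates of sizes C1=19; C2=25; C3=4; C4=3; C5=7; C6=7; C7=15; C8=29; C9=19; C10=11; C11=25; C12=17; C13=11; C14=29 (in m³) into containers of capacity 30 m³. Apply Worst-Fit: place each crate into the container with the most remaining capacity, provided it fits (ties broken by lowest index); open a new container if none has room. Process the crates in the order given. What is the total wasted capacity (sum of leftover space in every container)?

19

Put C1 (19 m³) in container 1; 11 m³ remain.
Put C2 (25 m³) in container 2; 5 m³ remain.
Put C3 (4 m³) in container 1; 7 m³ remain.
Put C4 (3 m³) in container 1; 4 m³ remain.
Put C5 (7 m³) in container 3; 23 m³ remain.
Put C6 (7 m³) in container 3; 16 m³ remain.
Put C7 (15 m³) in container 3; 1 m³ remain.
Put C8 (29 m³) in container 4; 1 m³ remain.
Put C9 (19 m³) in container 5; 11 m³ remain.
Put C10 (11 m³) in container 5; 0 m³ remain.
Put C11 (25 m³) in container 6; 5 m³ remain.
Put C12 (17 m³) in container 7; 13 m³ remain.
Put C13 (11 m³) in container 7; 2 m³ remain.
Put C14 (29 m³) in container 8; 1 m³ remain.
8 containers × 30 m³ = 240 m³; used 221 m³; unused 19 m³.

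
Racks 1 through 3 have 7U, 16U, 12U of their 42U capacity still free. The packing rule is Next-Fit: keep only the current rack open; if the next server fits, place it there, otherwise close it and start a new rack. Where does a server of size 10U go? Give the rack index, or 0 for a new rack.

3

Next-Fit only looks at rack 3, which has 12U free.
10U fits there.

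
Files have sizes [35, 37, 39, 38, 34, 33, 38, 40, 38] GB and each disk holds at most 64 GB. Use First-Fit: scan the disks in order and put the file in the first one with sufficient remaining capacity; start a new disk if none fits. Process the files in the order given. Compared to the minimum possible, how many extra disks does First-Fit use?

First-Fit: [35] [37] [39] [38] [34] [33] [38] [40] [38] → 9 disks.
9 files exceed 32 GB (half the capacity), and no two of those can share a disk, so at least 9 disks are needed.
So 9 is already optimal.

0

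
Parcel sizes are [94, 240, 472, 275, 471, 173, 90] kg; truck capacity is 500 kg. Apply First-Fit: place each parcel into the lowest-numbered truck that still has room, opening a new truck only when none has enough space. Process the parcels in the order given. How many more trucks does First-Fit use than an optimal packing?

First-Fit: [94,240,90] [472] [275,173] [471] → 4 trucks.
Total size 1815 kg; any packing needs at least ⌈1815/500⌉ = 4 trucks.
So 4 is already optimal.

0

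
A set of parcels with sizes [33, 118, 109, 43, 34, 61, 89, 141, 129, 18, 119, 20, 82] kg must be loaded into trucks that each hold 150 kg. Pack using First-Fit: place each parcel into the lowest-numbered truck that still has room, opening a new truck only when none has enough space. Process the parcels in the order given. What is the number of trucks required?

8

33 kg → truck 1 (remaining 117 kg)
118 kg → truck 2 (remaining 32 kg)
109 kg → truck 1 (remaining 8 kg)
43 kg → truck 3 (remaining 107 kg)
34 kg → truck 3 (remaining 73 kg)
61 kg → truck 3 (remaining 12 kg)
89 kg → truck 4 (remaining 61 kg)
141 kg → truck 5 (remaining 9 kg)
129 kg → truck 6 (remaining 21 kg)
18 kg → truck 2 (remaining 14 kg)
119 kg → truck 7 (remaining 31 kg)
20 kg → truck 4 (remaining 41 kg)
82 kg → truck 8 (remaining 68 kg)
Final trucks: [33,109] [118,18] [43,34,61] [89,20] [141] [129] [119] [82].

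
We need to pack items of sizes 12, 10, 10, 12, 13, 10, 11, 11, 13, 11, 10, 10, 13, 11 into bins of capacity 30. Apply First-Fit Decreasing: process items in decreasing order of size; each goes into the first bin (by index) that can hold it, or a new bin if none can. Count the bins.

7

Sorted descending: 13, 13, 13, 12, 12, 11, 11, 11, 11, 10, 10, 10, 10, 10.
bin 1: place 13, 17 left
bin 1: place 13, 4 left
bin 2: place 13, 17 left
bin 2: place 12, 5 left
bin 3: place 12, 18 left
bin 3: place 11, 7 left
bin 4: place 11, 19 left
bin 4: place 11, 8 left
bin 5: place 11, 19 left
bin 5: place 10, 9 left
bin 6: place 10, 20 left
bin 6: place 10, 10 left
bin 6: place 10, 0 left
bin 7: place 10, 20 left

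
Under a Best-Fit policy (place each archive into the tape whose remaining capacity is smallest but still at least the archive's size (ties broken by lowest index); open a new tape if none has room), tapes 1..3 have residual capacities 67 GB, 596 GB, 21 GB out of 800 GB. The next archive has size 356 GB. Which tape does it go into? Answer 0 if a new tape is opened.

Tapes with room: tape 2 (596 GB).
Tightest fit is tape 2 with 596 GB free.

2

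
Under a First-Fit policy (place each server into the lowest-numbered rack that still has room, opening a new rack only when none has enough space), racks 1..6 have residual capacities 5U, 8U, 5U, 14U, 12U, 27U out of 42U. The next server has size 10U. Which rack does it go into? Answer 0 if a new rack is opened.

Racks with room: rack 4 (14U), rack 5 (12U), rack 6 (27U).
The first with room is rack 4.

4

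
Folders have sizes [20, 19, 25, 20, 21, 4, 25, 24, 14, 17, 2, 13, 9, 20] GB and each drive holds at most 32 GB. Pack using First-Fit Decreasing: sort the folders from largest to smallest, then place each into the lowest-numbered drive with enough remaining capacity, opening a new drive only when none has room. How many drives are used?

Sorted descending: 25, 25, 24, 21, 20, 20, 20, 19, 17, 14, 13, 9, 4, 2.
drive 1: place 25 GB, 7 GB left
drive 2: place 25 GB, 7 GB left
drive 3: place 24 GB, 8 GB left
drive 4: place 21 GB, 11 GB left
drive 5: place 20 GB, 12 GB left
drive 6: place 20 GB, 12 GB left
drive 7: place 20 GB, 12 GB left
drive 8: place 19 GB, 13 GB left
drive 9: place 17 GB, 15 GB left
drive 9: place 14 GB, 1 GB left
drive 8: place 13 GB, 0 GB left
drive 4: place 9 GB, 2 GB left
drive 1: place 4 GB, 3 GB left
drive 1: place 2 GB, 1 GB left

9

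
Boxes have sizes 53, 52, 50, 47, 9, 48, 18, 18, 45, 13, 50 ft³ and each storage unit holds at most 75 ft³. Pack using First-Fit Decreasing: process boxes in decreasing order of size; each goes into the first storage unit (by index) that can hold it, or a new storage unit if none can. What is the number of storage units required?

Sorted descending: 53, 52, 50, 50, 48, 47, 45, 18, 18, 13, 9.
storage unit 1: place 53 ft³, 22 ft³ left
storage unit 2: place 52 ft³, 23 ft³ left
storage unit 3: place 50 ft³, 25 ft³ left
storage unit 4: place 50 ft³, 25 ft³ left
storage unit 5: place 48 ft³, 27 ft³ left
storage unit 6: place 47 ft³, 28 ft³ left
storage unit 7: place 45 ft³, 30 ft³ left
storage unit 1: place 18 ft³, 4 ft³ left
storage unit 2: place 18 ft³, 5 ft³ left
storage unit 3: place 13 ft³, 12 ft³ left
storage unit 3: place 9 ft³, 3 ft³ left
Final storage units: [53,18] [52,18] [50,13,9] [50] [48] [47] [45].

7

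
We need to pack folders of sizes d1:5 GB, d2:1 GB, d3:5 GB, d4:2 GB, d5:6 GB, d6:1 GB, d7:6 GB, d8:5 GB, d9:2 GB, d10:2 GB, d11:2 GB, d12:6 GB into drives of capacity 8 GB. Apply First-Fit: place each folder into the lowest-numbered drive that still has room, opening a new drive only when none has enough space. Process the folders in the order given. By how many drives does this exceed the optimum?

First-Fit: [5,1,2] [5,1,2] [6,2] [6,2] [5] [6] → 6 drives.
Total size 43 GB; any packing needs at least ⌈43/8⌉ = 6 drives.
So 6 is already optimal.

0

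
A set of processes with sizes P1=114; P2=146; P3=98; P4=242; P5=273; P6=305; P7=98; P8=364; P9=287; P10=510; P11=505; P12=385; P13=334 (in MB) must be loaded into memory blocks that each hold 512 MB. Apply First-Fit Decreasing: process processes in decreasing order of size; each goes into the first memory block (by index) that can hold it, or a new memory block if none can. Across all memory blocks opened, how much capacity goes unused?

Sorted descending: 510, 505, 385, 364, 334, 305, 287, 273, 242, 146, 114, 98, 98.
510 MB → memory block 1 (remaining 2 MB)
505 MB → memory block 2 (remaining 7 MB)
385 MB → memory block 3 (remaining 127 MB)
364 MB → memory block 4 (remaining 148 MB)
334 MB → memory block 5 (remaining 178 MB)
305 MB → memory block 6 (remaining 207 MB)
287 MB → memory block 7 (remaining 225 MB)
273 MB → memory block 8 (remaining 239 MB)
242 MB → memory block 9 (remaining 270 MB)
146 MB → memory block 4 (remaining 2 MB)
114 MB → memory block 3 (remaining 13 MB)
98 MB → memory block 5 (remaining 80 MB)
98 MB → memory block 6 (remaining 109 MB)
9 memory blocks × 512 MB = 4608 MB; used 3661 MB; unused 947 MB.

947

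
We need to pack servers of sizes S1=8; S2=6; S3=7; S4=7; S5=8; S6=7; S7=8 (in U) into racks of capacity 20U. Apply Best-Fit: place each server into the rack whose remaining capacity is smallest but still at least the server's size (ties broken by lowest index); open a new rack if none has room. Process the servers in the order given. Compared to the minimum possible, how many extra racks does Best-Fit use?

Best-Fit: [8,6] [7,7] [8,7] [8] → 4 racks.
Total size 51U; any packing needs at least ⌈51/20⌉ = 3 racks.
An optimal packing achieves that bound: [8,8] [8,7] [7,7,6] → 3 racks.
Excess: 4 − 3 = 1.

1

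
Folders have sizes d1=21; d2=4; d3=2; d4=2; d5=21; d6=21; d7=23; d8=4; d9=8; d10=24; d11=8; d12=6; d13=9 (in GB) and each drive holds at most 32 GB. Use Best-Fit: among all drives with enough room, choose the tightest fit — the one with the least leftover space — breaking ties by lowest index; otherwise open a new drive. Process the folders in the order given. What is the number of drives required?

6

d1 (21 GB) → drive 1 (remaining 11 GB)
d2 (4 GB) → drive 1 (remaining 7 GB)
d3 (2 GB) → drive 1 (remaining 5 GB)
d4 (2 GB) → drive 1 (remaining 3 GB)
d5 (21 GB) → drive 2 (remaining 11 GB)
d6 (21 GB) → drive 3 (remaining 11 GB)
d7 (23 GB) → drive 4 (remaining 9 GB)
d8 (4 GB) → drive 4 (remaining 5 GB)
d9 (8 GB) → drive 2 (remaining 3 GB)
d10 (24 GB) → drive 5 (remaining 8 GB)
d11 (8 GB) → drive 5 (remaining 0 GB)
d12 (6 GB) → drive 3 (remaining 5 GB)
d13 (9 GB) → drive 6 (remaining 23 GB)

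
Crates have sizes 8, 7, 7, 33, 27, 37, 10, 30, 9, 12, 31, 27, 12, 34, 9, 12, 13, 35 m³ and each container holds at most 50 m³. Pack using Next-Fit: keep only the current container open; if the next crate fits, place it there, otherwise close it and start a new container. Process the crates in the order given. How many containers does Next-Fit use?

10

8 m³ → container 1 (remaining 42 m³)
7 m³ → container 1 (remaining 35 m³)
7 m³ → container 1 (remaining 28 m³)
33 m³ → container 2 (remaining 17 m³)
27 m³ → container 3 (remaining 23 m³)
37 m³ → container 4 (remaining 13 m³)
10 m³ → container 4 (remaining 3 m³)
30 m³ → container 5 (remaining 20 m³)
9 m³ → container 5 (remaining 11 m³)
12 m³ → container 6 (remaining 38 m³)
31 m³ → container 6 (remaining 7 m³)
27 m³ → container 7 (remaining 23 m³)
12 m³ → container 7 (remaining 11 m³)
34 m³ → container 8 (remaining 16 m³)
9 m³ → container 8 (remaining 7 m³)
12 m³ → container 9 (remaining 38 m³)
13 m³ → container 9 (remaining 25 m³)
35 m³ → container 10 (remaining 15 m³)
Final containers: [8,7,7] [33] [27] [37,10] [30,9] [12,31] [27,12] [34,9] [12,13] [35].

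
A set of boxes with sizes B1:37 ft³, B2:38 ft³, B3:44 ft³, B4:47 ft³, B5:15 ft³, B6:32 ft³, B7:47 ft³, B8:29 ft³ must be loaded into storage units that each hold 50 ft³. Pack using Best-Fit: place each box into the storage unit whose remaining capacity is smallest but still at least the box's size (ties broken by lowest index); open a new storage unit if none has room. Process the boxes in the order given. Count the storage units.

7 storage units

storage unit 1: place B1 (37 ft³), 13 ft³ left
storage unit 2: place B2 (38 ft³), 12 ft³ left
storage unit 3: place B3 (44 ft³), 6 ft³ left
storage unit 4: place B4 (47 ft³), 3 ft³ left
storage unit 5: place B5 (15 ft³), 35 ft³ left
storage unit 5: place B6 (32 ft³), 3 ft³ left
storage unit 6: place B7 (47 ft³), 3 ft³ left
storage unit 7: place B8 (29 ft³), 21 ft³ left
Final storage units: [37] [38] [44] [47] [15,32] [47] [29].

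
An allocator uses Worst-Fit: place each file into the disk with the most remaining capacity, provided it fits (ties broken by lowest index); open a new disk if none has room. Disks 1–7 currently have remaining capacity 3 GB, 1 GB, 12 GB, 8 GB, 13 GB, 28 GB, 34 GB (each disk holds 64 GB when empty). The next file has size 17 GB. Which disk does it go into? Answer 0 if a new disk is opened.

7

Disks with room: disk 6 (28 GB), disk 7 (34 GB).
Most room is disk 7 with 34 GB free.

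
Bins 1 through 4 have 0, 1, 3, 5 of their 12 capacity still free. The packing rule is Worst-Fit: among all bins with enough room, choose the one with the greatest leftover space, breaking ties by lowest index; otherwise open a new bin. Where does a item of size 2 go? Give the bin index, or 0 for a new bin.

Bins with room: bin 3 (3), bin 4 (5).
Most room is bin 4 with 5 free.

4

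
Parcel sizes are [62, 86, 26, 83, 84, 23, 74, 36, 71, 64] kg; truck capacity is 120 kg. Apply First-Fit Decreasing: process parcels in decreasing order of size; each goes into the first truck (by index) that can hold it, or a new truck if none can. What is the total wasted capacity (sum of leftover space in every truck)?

231

Sorted descending: 86, 84, 83, 74, 71, 64, 62, 36, 26, 23.
86 kg → truck 1 (remaining 34 kg)
84 kg → truck 2 (remaining 36 kg)
83 kg → truck 3 (remaining 37 kg)
74 kg → truck 4 (remaining 46 kg)
71 kg → truck 5 (remaining 49 kg)
64 kg → truck 6 (remaining 56 kg)
62 kg → truck 7 (remaining 58 kg)
36 kg → truck 2 (remaining 0 kg)
26 kg → truck 1 (remaining 8 kg)
23 kg → truck 3 (remaining 14 kg)
7 trucks × 120 kg = 840 kg; used 609 kg; unused 231 kg.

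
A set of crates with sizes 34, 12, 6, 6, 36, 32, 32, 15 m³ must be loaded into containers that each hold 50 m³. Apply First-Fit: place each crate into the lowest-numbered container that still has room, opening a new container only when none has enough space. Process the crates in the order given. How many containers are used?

4

34 m³ → container 1 (remaining 16 m³)
12 m³ → container 1 (remaining 4 m³)
6 m³ → container 2 (remaining 44 m³)
6 m³ → container 2 (remaining 38 m³)
36 m³ → container 2 (remaining 2 m³)
32 m³ → container 3 (remaining 18 m³)
32 m³ → container 4 (remaining 18 m³)
15 m³ → container 3 (remaining 3 m³)
Final containers: [34,12] [6,6,36] [32,15] [32].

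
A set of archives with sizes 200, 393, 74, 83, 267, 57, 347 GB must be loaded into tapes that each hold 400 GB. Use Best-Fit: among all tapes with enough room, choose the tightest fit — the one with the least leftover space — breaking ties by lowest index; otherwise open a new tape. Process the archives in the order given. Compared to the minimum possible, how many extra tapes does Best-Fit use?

0

Best-Fit: [200,74,83] [393] [267,57] [347] → 4 tapes.
Total size 1421 GB; any packing needs at least ⌈1421/400⌉ = 4 tapes.
So 4 is already optimal.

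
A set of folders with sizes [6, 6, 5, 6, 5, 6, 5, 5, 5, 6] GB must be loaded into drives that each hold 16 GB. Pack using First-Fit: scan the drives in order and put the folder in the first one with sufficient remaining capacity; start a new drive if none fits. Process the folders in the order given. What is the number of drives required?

4 drives

Put 6 GB in drive 1; 10 GB remain.
Put 6 GB in drive 1; 4 GB remain.
Put 5 GB in drive 2; 11 GB remain.
Put 6 GB in drive 2; 5 GB remain.
Put 5 GB in drive 2; 0 GB remain.
Put 6 GB in drive 3; 10 GB remain.
Put 5 GB in drive 3; 5 GB remain.
Put 5 GB in drive 3; 0 GB remain.
Put 5 GB in drive 4; 11 GB remain.
Put 6 GB in drive 4; 5 GB remain.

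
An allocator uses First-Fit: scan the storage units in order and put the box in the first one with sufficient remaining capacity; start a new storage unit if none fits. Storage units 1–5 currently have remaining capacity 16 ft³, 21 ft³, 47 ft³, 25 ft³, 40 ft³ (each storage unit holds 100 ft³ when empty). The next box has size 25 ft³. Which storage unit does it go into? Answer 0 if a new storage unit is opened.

Storage units with room: storage unit 3 (47 ft³), storage unit 4 (25 ft³), storage unit 5 (40 ft³).
The first with room is storage unit 3.

3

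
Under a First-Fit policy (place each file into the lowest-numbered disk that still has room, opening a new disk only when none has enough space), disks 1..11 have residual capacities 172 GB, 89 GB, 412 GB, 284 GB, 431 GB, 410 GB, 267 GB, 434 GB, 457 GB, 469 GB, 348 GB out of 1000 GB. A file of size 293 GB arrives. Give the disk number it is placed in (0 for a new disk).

Disks with room: disk 3 (412 GB), disk 5 (431 GB), disk 6 (410 GB), disk 8 (434 GB), disk 9 (457 GB), disk 10 (469 GB), disk 11 (348 GB).
The first with room is disk 3.

3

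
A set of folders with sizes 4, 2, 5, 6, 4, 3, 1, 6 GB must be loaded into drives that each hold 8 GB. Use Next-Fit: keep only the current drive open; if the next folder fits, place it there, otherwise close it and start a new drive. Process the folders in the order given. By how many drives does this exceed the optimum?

1

Next-Fit: [4,2] [5] [6] [4,3,1] [6] → 5 drives.
Total size 31 GB; any packing needs at least ⌈31/8⌉ = 4 drives.
An optimal packing achieves that bound: [6,2] [6,1] [5,3] [4,4] → 4 drives.
Excess: 5 − 4 = 1.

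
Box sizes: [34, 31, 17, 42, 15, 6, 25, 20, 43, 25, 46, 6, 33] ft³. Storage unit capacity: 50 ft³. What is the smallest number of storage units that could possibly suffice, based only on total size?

7 storage units

Total size = 34 + 31 + 17 + 42 + 15 + 6 + 25 + 20 + 43 + 25 + 46 + 6 + 33 = 343 ft³.
⌈343 / 50⌉ = 7.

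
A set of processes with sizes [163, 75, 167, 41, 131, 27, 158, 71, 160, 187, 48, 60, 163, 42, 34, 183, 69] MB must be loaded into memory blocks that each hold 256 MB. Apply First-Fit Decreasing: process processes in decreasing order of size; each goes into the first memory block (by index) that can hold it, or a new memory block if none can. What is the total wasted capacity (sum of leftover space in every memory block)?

Sorted descending: 187, 183, 167, 163, 163, 160, 158, 131, 75, 71, 69, 60, 48, 42, 41, 34, 27.
Put 187 MB in memory block 1; 69 MB remain.
Put 183 MB in memory block 2; 73 MB remain.
Put 167 MB in memory block 3; 89 MB remain.
Put 163 MB in memory block 4; 93 MB remain.
Put 163 MB in memory block 5; 93 MB remain.
Put 160 MB in memory block 6; 96 MB remain.
Put 158 MB in memory block 7; 98 MB remain.
Put 131 MB in memory block 8; 125 MB remain.
Put 75 MB in memory block 3; 14 MB remain.
Put 71 MB in memory block 2; 2 MB remain.
Put 69 MB in memory block 1; 0 MB remain.
Put 60 MB in memory block 4; 33 MB remain.
Put 48 MB in memory block 5; 45 MB remain.
Put 42 MB in memory block 5; 3 MB remain.
Put 41 MB in memory block 6; 55 MB remain.
Put 34 MB in memory block 6; 21 MB remain.
Put 27 MB in memory block 4; 6 MB remain.
8 memory blocks × 256 MB = 2048 MB; used 1779 MB; unused 269 MB.

269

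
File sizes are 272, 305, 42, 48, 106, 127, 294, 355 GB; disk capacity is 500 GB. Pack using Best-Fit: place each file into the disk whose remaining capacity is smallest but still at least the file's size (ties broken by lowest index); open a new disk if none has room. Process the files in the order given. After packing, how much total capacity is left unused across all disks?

451

disk 1: place 272 GB, 228 GB left
disk 2: place 305 GB, 195 GB left
disk 2: place 42 GB, 153 GB left
disk 2: place 48 GB, 105 GB left
disk 1: place 106 GB, 122 GB left
disk 3: place 127 GB, 373 GB left
disk 3: place 294 GB, 79 GB left
disk 4: place 355 GB, 145 GB left
4 disks × 500 GB = 2000 GB; used 1549 GB; unused 451 GB.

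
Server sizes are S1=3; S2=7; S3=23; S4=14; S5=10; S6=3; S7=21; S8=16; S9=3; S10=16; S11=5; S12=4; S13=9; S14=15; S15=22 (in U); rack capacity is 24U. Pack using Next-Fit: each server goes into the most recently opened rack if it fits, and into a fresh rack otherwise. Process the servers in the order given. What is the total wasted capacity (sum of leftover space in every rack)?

S1 (3U) → rack 1 (remaining 21U)
S2 (7U) → rack 1 (remaining 14U)
S3 (23U) → rack 2 (remaining 1U)
S4 (14U) → rack 3 (remaining 10U)
S5 (10U) → rack 3 (remaining 0U)
S6 (3U) → rack 4 (remaining 21U)
S7 (21U) → rack 4 (remaining 0U)
S8 (16U) → rack 5 (remaining 8U)
S9 (3U) → rack 5 (remaining 5U)
S10 (16U) → rack 6 (remaining 8U)
S11 (5U) → rack 6 (remaining 3U)
S12 (4U) → rack 7 (remaining 20U)
S13 (9U) → rack 7 (remaining 11U)
S14 (15U) → rack 8 (remaining 9U)
S15 (22U) → rack 9 (remaining 2U)
9 racks × 24U = 216U; used 171U; unused 45U.

45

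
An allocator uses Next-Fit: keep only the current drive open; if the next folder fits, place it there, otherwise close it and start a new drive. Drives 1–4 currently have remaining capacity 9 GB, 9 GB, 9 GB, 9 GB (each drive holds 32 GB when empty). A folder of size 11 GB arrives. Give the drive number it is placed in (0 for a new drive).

Next-Fit only looks at drive 4, which has 9 GB free.
11 GB does not fit, so a new drive is opened.

0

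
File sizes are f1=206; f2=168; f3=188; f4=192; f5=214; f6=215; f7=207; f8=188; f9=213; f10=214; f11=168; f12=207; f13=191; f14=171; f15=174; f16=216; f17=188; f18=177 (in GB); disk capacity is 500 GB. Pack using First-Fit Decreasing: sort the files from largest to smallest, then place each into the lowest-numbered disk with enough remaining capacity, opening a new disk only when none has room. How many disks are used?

Sorted descending: 216, 215, 214, 214, 213, 207, 207, 206, 192, 191, 188, 188, 188, 177, 174, 171, 168, 168.
216 GB → disk 1 (remaining 284 GB)
215 GB → disk 1 (remaining 69 GB)
214 GB → disk 2 (remaining 286 GB)
214 GB → disk 2 (remaining 72 GB)
213 GB → disk 3 (remaining 287 GB)
207 GB → disk 3 (remaining 80 GB)
207 GB → disk 4 (remaining 293 GB)
206 GB → disk 4 (remaining 87 GB)
192 GB → disk 5 (remaining 308 GB)
191 GB → disk 5 (remaining 117 GB)
188 GB → disk 6 (remaining 312 GB)
188 GB → disk 6 (remaining 124 GB)
188 GB → disk 7 (remaining 312 GB)
177 GB → disk 7 (remaining 135 GB)
174 GB → disk 8 (remaining 326 GB)
171 GB → disk 8 (remaining 155 GB)
168 GB → disk 9 (remaining 332 GB)
168 GB → disk 9 (remaining 164 GB)
Final disks: [216,215] [214,214] [213,207] [207,206] [192,191] [188,188] [188,177] [174,171] [168,168].

9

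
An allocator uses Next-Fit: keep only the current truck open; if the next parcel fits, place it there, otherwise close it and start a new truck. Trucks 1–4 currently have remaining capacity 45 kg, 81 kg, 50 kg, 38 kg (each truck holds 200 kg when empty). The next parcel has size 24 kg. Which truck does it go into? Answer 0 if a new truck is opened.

4

Next-Fit only looks at truck 4, which has 38 kg free.
24 kg fits there.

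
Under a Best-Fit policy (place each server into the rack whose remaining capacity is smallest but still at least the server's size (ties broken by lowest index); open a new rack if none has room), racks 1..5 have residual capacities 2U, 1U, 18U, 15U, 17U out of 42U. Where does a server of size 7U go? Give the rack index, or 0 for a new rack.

4

Racks with room: rack 3 (18U), rack 4 (15U), rack 5 (17U).
Tightest fit is rack 4 with 15U free.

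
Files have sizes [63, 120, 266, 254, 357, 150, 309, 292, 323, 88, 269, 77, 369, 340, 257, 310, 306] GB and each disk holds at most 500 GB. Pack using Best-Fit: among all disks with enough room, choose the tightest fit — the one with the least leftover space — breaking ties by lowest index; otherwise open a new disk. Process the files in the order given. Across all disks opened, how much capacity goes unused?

1850

Put 63 GB in disk 1; 437 GB remain.
Put 120 GB in disk 1; 317 GB remain.
Put 266 GB in disk 1; 51 GB remain.
Put 254 GB in disk 2; 246 GB remain.
Put 357 GB in disk 3; 143 GB remain.
Put 150 GB in disk 2; 96 GB remain.
Put 309 GB in disk 4; 191 GB remain.
Put 292 GB in disk 5; 208 GB remain.
Put 323 GB in disk 6; 177 GB remain.
Put 88 GB in disk 2; 8 GB remain.
Put 269 GB in disk 7; 231 GB remain.
Put 77 GB in disk 3; 66 GB remain.
Put 369 GB in disk 8; 131 GB remain.
Put 340 GB in disk 9; 160 GB remain.
Put 257 GB in disk 10; 243 GB remain.
Put 310 GB in disk 11; 190 GB remain.
Put 306 GB in disk 12; 194 GB remain.
12 disks × 500 GB = 6000 GB; used 4150 GB; unused 1850 GB.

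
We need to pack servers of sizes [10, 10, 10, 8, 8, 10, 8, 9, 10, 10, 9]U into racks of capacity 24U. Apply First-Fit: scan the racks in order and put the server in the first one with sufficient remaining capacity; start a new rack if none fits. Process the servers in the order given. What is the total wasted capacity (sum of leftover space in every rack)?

rack 1: place 10U, 14U left
rack 1: place 10U, 4U left
rack 2: place 10U, 14U left
rack 2: place 8U, 6U left
rack 3: place 8U, 16U left
rack 3: place 10U, 6U left
rack 4: place 8U, 16U left
rack 4: place 9U, 7U left
rack 5: place 10U, 14U left
rack 5: place 10U, 4U left
rack 6: place 9U, 15U left
6 racks × 24U = 144U; used 102U; unused 42U.

42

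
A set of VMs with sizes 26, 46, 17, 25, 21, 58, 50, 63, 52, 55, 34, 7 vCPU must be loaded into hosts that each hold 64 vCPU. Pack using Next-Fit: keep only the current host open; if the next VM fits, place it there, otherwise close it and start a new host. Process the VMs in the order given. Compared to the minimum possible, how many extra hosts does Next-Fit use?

Next-Fit: [26] [46,17] [25,21] [58] [50] [63] [52] [55] [34,7] → 9 hosts.
Total size 454 vCPU; any packing needs at least ⌈454/64⌉ = 8 hosts.
An optimal packing achieves that bound: [63] [58] [55,7] [52] [50] [46,17] [34,26] [25,21] → 8 hosts.
Excess: 9 − 8 = 1.

1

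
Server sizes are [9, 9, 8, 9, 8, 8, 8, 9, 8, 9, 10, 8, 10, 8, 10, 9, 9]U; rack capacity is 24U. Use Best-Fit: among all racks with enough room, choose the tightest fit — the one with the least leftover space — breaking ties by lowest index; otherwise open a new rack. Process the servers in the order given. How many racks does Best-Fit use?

8

9U → rack 1 (remaining 15U)
9U → rack 1 (remaining 6U)
8U → rack 2 (remaining 16U)
9U → rack 2 (remaining 7U)
8U → rack 3 (remaining 16U)
8U → rack 3 (remaining 8U)
8U → rack 3 (remaining 0U)
9U → rack 4 (remaining 15U)
8U → rack 4 (remaining 7U)
9U → rack 5 (remaining 15U)
10U → rack 5 (remaining 5U)
8U → rack 6 (remaining 16U)
10U → rack 6 (remaining 6U)
8U → rack 7 (remaining 16U)
10U → rack 7 (remaining 6U)
9U → rack 8 (remaining 15U)
9U → rack 8 (remaining 6U)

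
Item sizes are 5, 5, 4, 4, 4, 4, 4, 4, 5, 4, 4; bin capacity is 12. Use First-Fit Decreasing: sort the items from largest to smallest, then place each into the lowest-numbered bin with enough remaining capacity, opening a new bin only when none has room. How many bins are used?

Sorted descending: 5, 5, 5, 4, 4, 4, 4, 4, 4, 4, 4.
bin 1: place 5, 7 left
bin 1: place 5, 2 left
bin 2: place 5, 7 left
bin 2: place 4, 3 left
bin 3: place 4, 8 left
bin 3: place 4, 4 left
bin 3: place 4, 0 left
bin 4: place 4, 8 left
bin 4: place 4, 4 left
bin 4: place 4, 0 left
bin 5: place 4, 8 left

5 bins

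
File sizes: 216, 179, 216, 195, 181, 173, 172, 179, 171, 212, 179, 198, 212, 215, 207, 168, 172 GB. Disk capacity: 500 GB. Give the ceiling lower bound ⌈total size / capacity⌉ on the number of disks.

7

Total size = 216 + 179 + 216 + 195 + 181 + 173 + 172 + 179 + 171 + 212 + 179 + 198 + 212 + 215 + 207 + 168 + 172 = 3245 GB.
⌈3245 / 500⌉ = 7.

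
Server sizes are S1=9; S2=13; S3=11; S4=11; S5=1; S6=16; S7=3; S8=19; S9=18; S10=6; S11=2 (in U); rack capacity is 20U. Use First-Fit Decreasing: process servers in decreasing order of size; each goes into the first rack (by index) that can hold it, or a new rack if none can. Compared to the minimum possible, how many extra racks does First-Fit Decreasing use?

0

First-Fit Decreasing: [19,1] [18,2] [16,3] [13,6] [11,9] [11] → 6 racks.
Total size 109U; any packing needs at least ⌈109/20⌉ = 6 racks.
So 6 is already optimal.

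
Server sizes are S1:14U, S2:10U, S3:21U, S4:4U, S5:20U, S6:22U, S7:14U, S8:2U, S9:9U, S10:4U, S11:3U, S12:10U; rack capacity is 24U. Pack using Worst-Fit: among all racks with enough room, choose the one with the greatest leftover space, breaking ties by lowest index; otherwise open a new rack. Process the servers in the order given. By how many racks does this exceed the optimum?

Worst-Fit: [14,10] [21] [4,20] [22] [14,2] [9,4,3] [10] → 7 racks.
Total size 133U; any packing needs at least ⌈133/24⌉ = 6 racks.
An optimal packing achieves that bound: [22,2] [21,3] [20,4] [14,10] [14,10] [9,4] → 6 racks.
Excess: 7 − 6 = 1.

1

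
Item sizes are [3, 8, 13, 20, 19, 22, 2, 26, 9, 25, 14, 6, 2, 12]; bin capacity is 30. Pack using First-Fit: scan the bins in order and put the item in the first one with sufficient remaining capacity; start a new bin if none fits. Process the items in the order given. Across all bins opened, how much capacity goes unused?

bin 1: place 3, 27 left
bin 1: place 8, 19 left
bin 1: place 13, 6 left
bin 2: place 20, 10 left
bin 3: place 19, 11 left
bin 4: place 22, 8 left
bin 1: place 2, 4 left
bin 5: place 26, 4 left
bin 2: place 9, 1 left
bin 6: place 25, 5 left
bin 7: place 14, 16 left
bin 3: place 6, 5 left
bin 1: place 2, 2 left
bin 7: place 12, 4 left
7 bins × 30 = 210; used 181; unused 29.

29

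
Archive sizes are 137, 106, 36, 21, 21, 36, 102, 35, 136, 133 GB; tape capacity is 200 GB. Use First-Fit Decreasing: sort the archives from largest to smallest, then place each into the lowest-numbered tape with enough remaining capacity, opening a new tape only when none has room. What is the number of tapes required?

5

Sorted descending: 137, 136, 133, 106, 102, 36, 36, 35, 21, 21.
Put 137 GB in tape 1; 63 GB remain.
Put 136 GB in tape 2; 64 GB remain.
Put 133 GB in tape 3; 67 GB remain.
Put 106 GB in tape 4; 94 GB remain.
Put 102 GB in tape 5; 98 GB remain.
Put 36 GB in tape 1; 27 GB remain.
Put 36 GB in tape 2; 28 GB remain.
Put 35 GB in tape 3; 32 GB remain.
Put 21 GB in tape 1; 6 GB remain.
Put 21 GB in tape 2; 7 GB remain.
Final tapes: [137,36,21] [136,36,21] [133,35] [106] [102].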